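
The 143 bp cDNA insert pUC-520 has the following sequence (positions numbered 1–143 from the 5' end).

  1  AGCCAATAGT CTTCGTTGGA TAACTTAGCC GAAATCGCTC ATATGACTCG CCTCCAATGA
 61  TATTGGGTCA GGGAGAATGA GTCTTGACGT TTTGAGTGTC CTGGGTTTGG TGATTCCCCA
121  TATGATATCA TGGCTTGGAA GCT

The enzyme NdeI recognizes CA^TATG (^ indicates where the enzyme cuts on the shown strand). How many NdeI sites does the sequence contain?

CATATG occurs starting at positions 40, 119.
NdeI cuts at 2 sites.

2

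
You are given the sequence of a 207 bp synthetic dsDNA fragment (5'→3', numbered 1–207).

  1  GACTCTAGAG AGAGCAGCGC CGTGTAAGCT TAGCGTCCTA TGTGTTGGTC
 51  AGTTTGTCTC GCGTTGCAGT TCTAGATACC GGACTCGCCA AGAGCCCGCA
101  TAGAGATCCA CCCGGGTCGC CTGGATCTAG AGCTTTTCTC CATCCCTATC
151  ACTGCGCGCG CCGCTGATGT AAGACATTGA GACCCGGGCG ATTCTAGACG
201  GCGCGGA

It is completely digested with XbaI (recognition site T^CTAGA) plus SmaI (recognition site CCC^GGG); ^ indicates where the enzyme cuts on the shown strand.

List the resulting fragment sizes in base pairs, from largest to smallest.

XbaI sites (TCTAGA) start at positions 4, 71, 126, 193.
XbaI cuts after the first base of each site, so after positions 4, 71, 126, 193.
SmaI sites (CCCGGG) start at positions 111, 183.
SmaI cuts after base 3 of each site, so after positions 113, 185.
Combined cut positions: 4, 71, 113, 126, 185, 193.
Linear molecule, 6 cuts → 7 fragments:
  1–4 → 4 bp
  5–71 → 67 bp
  72–113 → 42 bp
  114–126 → 13 bp
  127–185 → 59 bp
  186–193 → 8 bp
  194–207 → 14 bp
Sorted largest to smallest: 67, 59, 42, 14, 13, 8, 4 bp.

67, 59, 42, 14, 13, 8, 4 bp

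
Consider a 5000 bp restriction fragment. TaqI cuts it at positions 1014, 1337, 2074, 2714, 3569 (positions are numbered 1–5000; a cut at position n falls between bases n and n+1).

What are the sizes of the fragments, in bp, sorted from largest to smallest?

1431, 1014, 855, 737, 640, 323 bp

Linear molecule, 5 cuts → 6 fragments:
  1014 − 0 = 1014 bp
  1337 − 1014 = 323 bp
  2074 − 1337 = 737 bp
  2714 − 2074 = 640 bp
  3569 − 2714 = 855 bp
  5000 − 3569 = 1431 bp
Sorted largest to smallest: 1431, 1014, 855, 737, 640, 323 bp.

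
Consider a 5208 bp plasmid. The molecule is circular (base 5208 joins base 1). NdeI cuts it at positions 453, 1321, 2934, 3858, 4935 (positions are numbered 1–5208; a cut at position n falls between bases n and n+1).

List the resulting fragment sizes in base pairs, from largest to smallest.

1613, 1077, 924, 868, 726 bp

Circular molecule, 5 cuts → 5 fragments:
  1321 − 453 = 868 bp
  2934 − 1321 = 1613 bp
  3858 − 2934 = 924 bp
  4935 − 3858 = 1077 bp
  wrap: 5208 − 4935 + 453 = 726 bp
Sorted largest to smallest: 1613, 1077, 924, 868, 726 bp.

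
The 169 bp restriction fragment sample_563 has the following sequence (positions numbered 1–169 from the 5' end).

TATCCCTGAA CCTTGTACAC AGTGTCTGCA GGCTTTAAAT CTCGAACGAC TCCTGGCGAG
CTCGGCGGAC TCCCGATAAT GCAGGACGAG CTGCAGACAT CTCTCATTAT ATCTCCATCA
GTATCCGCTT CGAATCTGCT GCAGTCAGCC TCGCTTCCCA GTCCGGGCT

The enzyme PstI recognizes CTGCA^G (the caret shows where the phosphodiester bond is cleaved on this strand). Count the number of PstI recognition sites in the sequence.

CTGCAG occurs starting at positions 26, 91, 139.
PstI cuts at 3 sites.

3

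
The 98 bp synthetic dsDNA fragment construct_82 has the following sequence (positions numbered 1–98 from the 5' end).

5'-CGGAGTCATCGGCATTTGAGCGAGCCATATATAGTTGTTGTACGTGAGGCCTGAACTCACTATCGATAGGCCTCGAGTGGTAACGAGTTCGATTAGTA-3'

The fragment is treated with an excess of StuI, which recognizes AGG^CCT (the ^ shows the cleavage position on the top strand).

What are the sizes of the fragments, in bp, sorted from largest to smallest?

49, 28, 21 bp

StuI sites (AGGCCT) start at positions 47, 68.
StuI cuts after base 3 of each site, so after positions 49, 70.
Linear molecule, 2 cuts → 3 fragments:
  1–49 → 49 bp
  50–70 → 21 bp
  71–98 → 28 bp
Sorted largest to smallest: 49, 28, 21 bp.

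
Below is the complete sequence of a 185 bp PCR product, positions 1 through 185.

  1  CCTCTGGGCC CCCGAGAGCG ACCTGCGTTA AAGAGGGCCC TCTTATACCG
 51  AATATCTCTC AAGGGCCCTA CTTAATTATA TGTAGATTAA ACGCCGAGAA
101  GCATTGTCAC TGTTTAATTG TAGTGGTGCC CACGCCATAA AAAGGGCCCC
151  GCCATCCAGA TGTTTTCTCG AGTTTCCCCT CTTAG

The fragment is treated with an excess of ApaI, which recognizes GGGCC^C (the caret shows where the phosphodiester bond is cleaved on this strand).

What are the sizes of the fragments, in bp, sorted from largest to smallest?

81, 37, 29, 28, 10 bp

ApaI sites (GGGCCC) start at positions 6, 35, 63, 144.
ApaI cuts after base 5 of each site (before the last base), so after positions 10, 39, 67, 148.
Linear molecule, 4 cuts → 5 fragments:
  1–10 → 10 bp
  11–39 → 29 bp
  40–67 → 28 bp
  68–148 → 81 bp
  149–185 → 37 bp
Sorted largest to smallest: 81, 37, 29, 28, 10 bp.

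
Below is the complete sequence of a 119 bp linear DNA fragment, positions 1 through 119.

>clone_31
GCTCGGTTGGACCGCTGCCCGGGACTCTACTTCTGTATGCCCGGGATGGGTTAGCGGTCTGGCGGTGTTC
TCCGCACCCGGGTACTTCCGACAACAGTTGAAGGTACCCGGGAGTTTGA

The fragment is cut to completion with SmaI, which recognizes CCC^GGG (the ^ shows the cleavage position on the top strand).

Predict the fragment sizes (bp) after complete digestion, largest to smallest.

SmaI sites (CCCGGG) start at positions 18, 40, 77, 107.
SmaI cuts after base 3 of each site, so after positions 20, 42, 79, 109.
Linear molecule, 4 cuts → 5 fragments:
  1–20 → 20 bp
  21–42 → 22 bp
  43–79 → 37 bp
  80–109 → 30 bp
  110–119 → 10 bp
Sorted largest to smallest: 37, 30, 22, 20, 10 bp.

37, 30, 22, 20, 10 bp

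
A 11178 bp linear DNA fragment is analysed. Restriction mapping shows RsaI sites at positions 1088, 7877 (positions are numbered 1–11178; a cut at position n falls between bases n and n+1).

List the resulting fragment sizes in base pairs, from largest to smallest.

6789, 3301, 1088 bp

Linear molecule, 2 cuts → 3 fragments:
  1088 − 0 = 1088 bp
  7877 − 1088 = 6789 bp
  11178 − 7877 = 3301 bp
Sorted largest to smallest: 6789, 3301, 1088 bp.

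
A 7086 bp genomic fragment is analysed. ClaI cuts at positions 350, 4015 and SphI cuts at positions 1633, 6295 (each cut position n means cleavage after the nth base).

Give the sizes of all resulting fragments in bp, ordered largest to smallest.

2382, 2280, 1283, 791, 350 bp

Combined cut positions (sorted): 350, 1633, 4015, 6295.
Linear molecule, 4 cuts → 5 fragments:
  350 − 0 = 350 bp
  1633 − 350 = 1283 bp
  4015 − 1633 = 2382 bp
  6295 − 4015 = 2280 bp
  7086 − 6295 = 791 bp
Sorted largest to smallest: 2382, 2280, 1283, 791, 350 bp.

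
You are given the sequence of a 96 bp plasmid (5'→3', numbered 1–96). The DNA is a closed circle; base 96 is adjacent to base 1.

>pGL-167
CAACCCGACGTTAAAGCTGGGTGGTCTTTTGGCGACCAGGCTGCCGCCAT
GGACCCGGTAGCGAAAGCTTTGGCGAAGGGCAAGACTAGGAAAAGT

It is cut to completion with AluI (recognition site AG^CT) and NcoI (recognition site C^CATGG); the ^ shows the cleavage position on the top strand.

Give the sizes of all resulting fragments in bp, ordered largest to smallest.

AluI sites (AGCT) start at positions 15, 66.
AluI cuts after base 2 of each site, so after positions 16, 67.
The NcoI site (CCATGG) starts at position 47.
NcoI cuts after the first base of each site, so after position 47.
Combined cut positions: 16, 47, 67.
Circular molecule, 3 cuts → 3 fragments:
  17–47 → 31 bp
  48–67 → 20 bp
  68–96 then 1–16 → 29 + 16 = 45 bp
Sorted largest to smallest: 45, 31, 20 bp.

45, 31, 20 bp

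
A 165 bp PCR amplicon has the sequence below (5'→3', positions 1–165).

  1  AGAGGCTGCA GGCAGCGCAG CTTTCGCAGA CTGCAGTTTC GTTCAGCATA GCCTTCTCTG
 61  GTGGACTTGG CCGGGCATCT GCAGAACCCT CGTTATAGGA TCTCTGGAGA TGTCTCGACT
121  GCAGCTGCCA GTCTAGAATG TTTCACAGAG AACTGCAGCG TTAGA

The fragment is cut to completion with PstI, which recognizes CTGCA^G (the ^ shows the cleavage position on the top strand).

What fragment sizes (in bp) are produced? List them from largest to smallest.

48, 40, 34, 25, 10, 8 bp

PstI sites (CTGCAG) start at positions 6, 31, 79, 119, 153.
PstI cuts after base 5 of each site (before the last base), so after positions 10, 35, 83, 123, 157.
Linear molecule, 5 cuts → 6 fragments:
  1–10 → 10 bp
  11–35 → 25 bp
  36–83 → 48 bp
  84–123 → 40 bp
  124–157 → 34 bp
  158–165 → 8 bp
Sorted largest to smallest: 48, 40, 34, 25, 10, 8 bp.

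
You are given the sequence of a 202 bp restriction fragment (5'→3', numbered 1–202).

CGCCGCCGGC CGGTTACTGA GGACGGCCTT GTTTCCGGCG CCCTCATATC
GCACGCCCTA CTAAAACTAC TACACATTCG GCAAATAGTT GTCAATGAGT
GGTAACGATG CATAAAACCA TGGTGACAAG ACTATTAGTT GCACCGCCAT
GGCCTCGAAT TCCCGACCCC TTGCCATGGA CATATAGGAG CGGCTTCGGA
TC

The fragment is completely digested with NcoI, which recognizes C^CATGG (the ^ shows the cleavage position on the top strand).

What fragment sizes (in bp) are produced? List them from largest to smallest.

118, 29, 28, 27 bp

NcoI sites (CCATGG) start at positions 118, 147, 174.
NcoI cuts after the first base of each site, so after positions 118, 147, 174.
Linear molecule, 3 cuts → 4 fragments:
  1–118 → 118 bp
  119–147 → 29 bp
  148–174 → 27 bp
  175–202 → 28 bp
Sorted largest to smallest: 118, 29, 28, 27 bp.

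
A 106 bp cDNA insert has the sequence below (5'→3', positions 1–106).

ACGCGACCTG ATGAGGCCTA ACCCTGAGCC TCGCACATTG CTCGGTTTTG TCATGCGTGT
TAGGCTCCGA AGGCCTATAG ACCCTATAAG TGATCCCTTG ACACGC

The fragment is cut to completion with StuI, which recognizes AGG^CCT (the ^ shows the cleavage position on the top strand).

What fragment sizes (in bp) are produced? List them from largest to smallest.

57, 33, 16 bp

StuI sites (AGGCCT) start at positions 14, 71.
StuI cuts after base 3 of each site, so after positions 16, 73.
Linear molecule, 2 cuts → 3 fragments:
  1–16 → 16 bp
  17–73 → 57 bp
  74–106 → 33 bp
Sorted largest to smallest: 57, 33, 16 bp.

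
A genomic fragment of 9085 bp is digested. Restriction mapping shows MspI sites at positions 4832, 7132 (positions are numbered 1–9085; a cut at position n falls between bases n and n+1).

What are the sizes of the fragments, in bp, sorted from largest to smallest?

Linear molecule, 2 cuts → 3 fragments:
  4832 − 0 = 4832 bp
  7132 − 4832 = 2300 bp
  9085 − 7132 = 1953 bp
Sorted largest to smallest: 4832, 2300, 1953 bp.

4832, 2300, 1953 bp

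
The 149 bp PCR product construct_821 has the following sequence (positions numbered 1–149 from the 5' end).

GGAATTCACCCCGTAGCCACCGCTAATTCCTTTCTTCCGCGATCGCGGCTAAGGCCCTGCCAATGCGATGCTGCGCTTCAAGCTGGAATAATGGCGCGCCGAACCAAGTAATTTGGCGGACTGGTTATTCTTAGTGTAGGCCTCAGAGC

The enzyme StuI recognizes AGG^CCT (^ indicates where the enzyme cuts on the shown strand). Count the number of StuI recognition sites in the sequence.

AGGCCT occurs starting at position 138.
StuI cuts at 1 site.

1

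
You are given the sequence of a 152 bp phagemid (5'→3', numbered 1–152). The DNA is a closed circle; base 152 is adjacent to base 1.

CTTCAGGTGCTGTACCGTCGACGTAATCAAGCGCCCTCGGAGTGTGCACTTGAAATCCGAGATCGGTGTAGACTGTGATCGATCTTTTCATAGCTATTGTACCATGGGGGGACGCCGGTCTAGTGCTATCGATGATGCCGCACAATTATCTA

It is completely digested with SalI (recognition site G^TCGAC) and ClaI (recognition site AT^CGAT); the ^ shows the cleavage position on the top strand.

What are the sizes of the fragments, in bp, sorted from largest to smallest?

62, 50, 40 bp

The SalI site (GTCGAC) starts at position 17.
SalI cuts after the first base of each site, so after position 17.
ClaI sites (ATCGAT) start at positions 78, 128.
ClaI cuts after base 2 of each site, so after positions 79, 129.
Combined cut positions: 17, 79, 129.
Circular molecule, 3 cuts → 3 fragments:
  18–79 → 62 bp
  80–129 → 50 bp
  130–152 then 1–17 → 23 + 17 = 40 bp
Sorted largest to smallest: 62, 50, 40 bp.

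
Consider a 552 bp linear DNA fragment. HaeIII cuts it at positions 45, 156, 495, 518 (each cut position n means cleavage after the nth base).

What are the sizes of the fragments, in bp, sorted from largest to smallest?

339, 111, 45, 34, 23 bp

Linear molecule, 4 cuts → 5 fragments:
  45 − 0 = 45 bp
  156 − 45 = 111 bp
  495 − 156 = 339 bp
  518 − 495 = 23 bp
  552 − 518 = 34 bp
Sorted largest to smallest: 339, 111, 45, 34, 23 bp.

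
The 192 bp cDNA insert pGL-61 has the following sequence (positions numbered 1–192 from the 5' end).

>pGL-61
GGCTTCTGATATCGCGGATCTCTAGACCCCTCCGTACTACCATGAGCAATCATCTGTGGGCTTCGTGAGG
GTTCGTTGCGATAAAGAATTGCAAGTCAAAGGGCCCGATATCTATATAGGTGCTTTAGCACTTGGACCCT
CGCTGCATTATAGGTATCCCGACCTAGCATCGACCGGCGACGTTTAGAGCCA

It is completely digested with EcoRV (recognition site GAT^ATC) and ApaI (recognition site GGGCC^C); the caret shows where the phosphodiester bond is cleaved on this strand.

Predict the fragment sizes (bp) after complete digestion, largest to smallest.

95, 83, 10, 4 bp

EcoRV sites (GATATC) start at positions 8, 107.
EcoRV cuts after base 3 of each site, so after positions 10, 109.
The ApaI site (GGGCCC) starts at position 101.
ApaI cuts after base 5 of each site (before the last base), so after position 105.
Combined cut positions: 10, 105, 109.
Linear molecule, 3 cuts → 4 fragments:
  1–10 → 10 bp
  11–105 → 95 bp
  106–109 → 4 bp
  110–192 → 83 bp
Sorted largest to smallest: 95, 83, 10, 4 bp.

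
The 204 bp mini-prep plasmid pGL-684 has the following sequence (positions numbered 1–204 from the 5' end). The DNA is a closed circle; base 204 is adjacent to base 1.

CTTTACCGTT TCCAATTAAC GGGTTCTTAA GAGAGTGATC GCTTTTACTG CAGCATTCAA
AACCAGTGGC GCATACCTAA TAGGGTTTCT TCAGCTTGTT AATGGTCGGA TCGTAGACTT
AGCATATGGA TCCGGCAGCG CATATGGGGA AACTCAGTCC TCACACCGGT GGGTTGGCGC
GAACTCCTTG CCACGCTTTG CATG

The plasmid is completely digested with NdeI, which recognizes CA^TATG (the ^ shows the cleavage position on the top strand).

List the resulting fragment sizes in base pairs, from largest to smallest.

NdeI sites (CATATG) start at positions 123, 141.
NdeI cuts after base 2 of each site, so after positions 124, 142.
Circular molecule, 2 cuts → 2 fragments:
  125–142 → 18 bp
  143–204 then 1–124 → 62 + 124 = 186 bp
Sorted largest to smallest: 186, 18 bp.

186, 18 bp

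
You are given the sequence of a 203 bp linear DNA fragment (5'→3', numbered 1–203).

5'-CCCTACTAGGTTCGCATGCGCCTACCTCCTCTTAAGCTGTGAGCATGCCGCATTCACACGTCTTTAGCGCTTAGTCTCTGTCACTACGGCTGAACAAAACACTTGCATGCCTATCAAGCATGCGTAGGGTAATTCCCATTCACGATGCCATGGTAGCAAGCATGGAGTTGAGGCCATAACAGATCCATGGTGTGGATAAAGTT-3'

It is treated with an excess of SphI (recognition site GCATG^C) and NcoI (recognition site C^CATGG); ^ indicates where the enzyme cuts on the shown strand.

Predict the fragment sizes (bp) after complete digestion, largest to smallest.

SphI sites (GCATGC) start at positions 14, 43, 105, 118.
SphI cuts after base 5 of each site (before the last base), so after positions 18, 47, 109, 122.
NcoI sites (CCATGG) start at positions 148, 185.
NcoI cuts after the first base of each site, so after positions 148, 185.
Combined cut positions: 18, 47, 109, 122, 148, 185.
Linear molecule, 6 cuts → 7 fragments:
  1–18 → 18 bp
  19–47 → 29 bp
  48–109 → 62 bp
  110–122 → 13 bp
  123–148 → 26 bp
  149–185 → 37 bp
  186–203 → 18 bp
Sorted largest to smallest: 62, 37, 29, 26, 18, 18, 13 bp.

62, 37, 29, 26, 18, 18, 13 bp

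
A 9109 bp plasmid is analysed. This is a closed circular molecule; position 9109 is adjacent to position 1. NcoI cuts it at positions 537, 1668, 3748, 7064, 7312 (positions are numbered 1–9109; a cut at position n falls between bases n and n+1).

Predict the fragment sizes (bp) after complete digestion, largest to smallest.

3316, 2334, 2080, 1131, 248 bp

Circular molecule, 5 cuts → 5 fragments:
  1668 − 537 = 1131 bp
  3748 − 1668 = 2080 bp
  7064 − 3748 = 3316 bp
  7312 − 7064 = 248 bp
  wrap: 9109 − 7312 + 537 = 2334 bp
Sorted largest to smallest: 3316, 2334, 2080, 1131, 248 bp.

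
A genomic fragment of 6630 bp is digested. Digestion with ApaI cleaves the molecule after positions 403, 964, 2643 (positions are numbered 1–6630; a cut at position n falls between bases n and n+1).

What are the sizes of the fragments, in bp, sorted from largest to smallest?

Linear molecule, 3 cuts → 4 fragments:
  403 − 0 = 403 bp
  964 − 403 = 561 bp
  2643 − 964 = 1679 bp
  6630 − 2643 = 3987 bp
Sorted largest to smallest: 3987, 1679, 561, 403 bp.

3987, 1679, 561, 403 bp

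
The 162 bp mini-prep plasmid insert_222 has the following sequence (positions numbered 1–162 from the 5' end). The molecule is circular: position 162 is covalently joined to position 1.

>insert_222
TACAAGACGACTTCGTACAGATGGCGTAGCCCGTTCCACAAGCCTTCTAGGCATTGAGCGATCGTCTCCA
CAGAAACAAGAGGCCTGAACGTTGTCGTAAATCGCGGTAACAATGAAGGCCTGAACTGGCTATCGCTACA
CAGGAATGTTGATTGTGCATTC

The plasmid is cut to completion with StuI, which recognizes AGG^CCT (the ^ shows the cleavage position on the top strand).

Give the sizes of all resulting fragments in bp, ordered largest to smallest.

StuI sites (AGGCCT) start at positions 81, 117.
StuI cuts after base 3 of each site, so after positions 83, 119.
Circular molecule, 2 cuts → 2 fragments:
  84–119 → 36 bp
  120–162 then 1–83 → 43 + 83 = 126 bp
Sorted largest to smallest: 126, 36 bp.

126, 36 bp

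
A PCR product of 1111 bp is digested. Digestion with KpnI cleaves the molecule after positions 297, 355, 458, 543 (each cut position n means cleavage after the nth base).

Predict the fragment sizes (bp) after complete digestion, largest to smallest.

568, 297, 103, 85, 58 bp

Linear molecule, 4 cuts → 5 fragments:
  297 − 0 = 297 bp
  355 − 297 = 58 bp
  458 − 355 = 103 bp
  543 − 458 = 85 bp
  1111 − 543 = 568 bp
Sorted largest to smallest: 568, 297, 103, 85, 58 bp.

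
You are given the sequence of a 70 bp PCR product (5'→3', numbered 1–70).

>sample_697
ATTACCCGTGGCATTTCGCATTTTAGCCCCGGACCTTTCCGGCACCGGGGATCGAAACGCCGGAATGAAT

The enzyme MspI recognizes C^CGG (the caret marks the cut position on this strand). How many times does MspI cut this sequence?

4

CCGG occurs starting at positions 29, 39, 45, 60.
MspI cuts at 4 sites.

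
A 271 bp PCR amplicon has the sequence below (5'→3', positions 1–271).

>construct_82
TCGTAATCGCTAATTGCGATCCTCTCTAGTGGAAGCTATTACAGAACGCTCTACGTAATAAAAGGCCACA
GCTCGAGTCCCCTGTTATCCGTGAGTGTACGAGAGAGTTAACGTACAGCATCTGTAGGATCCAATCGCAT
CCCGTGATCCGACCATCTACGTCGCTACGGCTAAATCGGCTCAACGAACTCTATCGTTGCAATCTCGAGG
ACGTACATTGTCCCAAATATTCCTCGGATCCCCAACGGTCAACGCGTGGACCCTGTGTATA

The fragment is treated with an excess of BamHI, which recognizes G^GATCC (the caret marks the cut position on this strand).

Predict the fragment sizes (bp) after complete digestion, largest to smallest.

127, 109, 35 bp

BamHI sites (GGATCC) start at positions 127, 236.
BamHI cuts after the first base of each site, so after positions 127, 236.
Linear molecule, 2 cuts → 3 fragments:
  1–127 → 127 bp
  128–236 → 109 bp
  237–271 → 35 bp
Sorted largest to smallest: 127, 109, 35 bp.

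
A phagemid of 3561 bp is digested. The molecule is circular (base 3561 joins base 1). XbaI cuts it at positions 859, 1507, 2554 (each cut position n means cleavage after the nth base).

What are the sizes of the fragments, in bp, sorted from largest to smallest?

Circular molecule, 3 cuts → 3 fragments:
  1507 − 859 = 648 bp
  2554 − 1507 = 1047 bp
  wrap: 3561 − 2554 + 859 = 1866 bp
Sorted largest to smallest: 1866, 1047, 648 bp.

1866, 1047, 648 bp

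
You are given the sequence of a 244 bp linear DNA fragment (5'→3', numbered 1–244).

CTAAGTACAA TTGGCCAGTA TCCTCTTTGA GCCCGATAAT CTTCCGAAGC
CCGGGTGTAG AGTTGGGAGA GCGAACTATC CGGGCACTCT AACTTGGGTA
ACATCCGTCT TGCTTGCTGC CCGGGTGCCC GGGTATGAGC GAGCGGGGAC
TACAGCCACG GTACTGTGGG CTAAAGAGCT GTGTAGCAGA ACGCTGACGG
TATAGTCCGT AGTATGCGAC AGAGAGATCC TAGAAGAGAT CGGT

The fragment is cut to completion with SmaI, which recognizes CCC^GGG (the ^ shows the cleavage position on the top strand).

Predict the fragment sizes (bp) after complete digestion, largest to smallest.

114, 70, 52, 8 bp

SmaI sites (CCCGGG) start at positions 50, 120, 128.
SmaI cuts after base 3 of each site, so after positions 52, 122, 130.
Linear molecule, 3 cuts → 4 fragments:
  1–52 → 52 bp
  53–122 → 70 bp
  123–130 → 8 bp
  131–244 → 114 bp
Sorted largest to smallest: 114, 70, 52, 8 bp.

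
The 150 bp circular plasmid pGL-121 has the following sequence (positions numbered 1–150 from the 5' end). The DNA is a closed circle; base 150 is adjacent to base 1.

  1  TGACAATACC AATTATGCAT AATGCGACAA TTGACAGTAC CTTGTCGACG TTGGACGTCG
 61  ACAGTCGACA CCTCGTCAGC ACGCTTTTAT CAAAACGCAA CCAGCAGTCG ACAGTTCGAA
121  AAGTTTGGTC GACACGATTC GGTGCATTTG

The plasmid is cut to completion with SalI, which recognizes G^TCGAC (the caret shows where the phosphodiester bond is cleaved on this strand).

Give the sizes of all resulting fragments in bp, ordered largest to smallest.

66, 43, 21, 13, 7 bp

SalI sites (GTCGAC) start at positions 44, 57, 64, 107, 128.
SalI cuts after the first base of each site, so after positions 44, 57, 64, 107, 128.
Circular molecule, 5 cuts → 5 fragments:
  45–57 → 13 bp
  58–64 → 7 bp
  65–107 → 43 bp
  108–128 → 21 bp
  129–150 then 1–44 → 22 + 44 = 66 bp
Sorted largest to smallest: 66, 43, 21, 13, 7 bp.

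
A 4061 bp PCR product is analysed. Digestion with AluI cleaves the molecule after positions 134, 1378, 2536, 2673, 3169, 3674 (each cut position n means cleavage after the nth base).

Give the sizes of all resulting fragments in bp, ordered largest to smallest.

Linear molecule, 6 cuts → 7 fragments:
  134 − 0 = 134 bp
  1378 − 134 = 1244 bp
  2536 − 1378 = 1158 bp
  2673 − 2536 = 137 bp
  3169 − 2673 = 496 bp
  3674 − 3169 = 505 bp
  4061 − 3674 = 387 bp
Sorted largest to smallest: 1244, 1158, 505, 496, 387, 137, 134 bp.

1244, 1158, 505, 496, 387, 137, 134 bp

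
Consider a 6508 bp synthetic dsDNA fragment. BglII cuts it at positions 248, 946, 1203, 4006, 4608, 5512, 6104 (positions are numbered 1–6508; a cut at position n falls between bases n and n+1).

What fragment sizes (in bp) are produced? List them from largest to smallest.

Linear molecule, 7 cuts → 8 fragments:
  248 − 0 = 248 bp
  946 − 248 = 698 bp
  1203 − 946 = 257 bp
  4006 − 1203 = 2803 bp
  4608 − 4006 = 602 bp
  5512 − 4608 = 904 bp
  6104 − 5512 = 592 bp
  6508 − 6104 = 404 bp
Sorted largest to smallest: 2803, 904, 698, 602, 592, 404, 257, 248 bp.

2803, 904, 698, 602, 592, 404, 257, 248 bp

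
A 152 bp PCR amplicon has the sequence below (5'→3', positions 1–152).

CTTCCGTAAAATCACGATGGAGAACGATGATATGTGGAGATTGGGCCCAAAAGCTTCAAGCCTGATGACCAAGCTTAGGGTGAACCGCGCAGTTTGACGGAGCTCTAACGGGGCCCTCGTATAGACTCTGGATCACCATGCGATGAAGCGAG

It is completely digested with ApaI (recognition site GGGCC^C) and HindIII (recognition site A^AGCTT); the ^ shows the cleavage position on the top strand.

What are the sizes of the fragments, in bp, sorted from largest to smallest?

ApaI sites (GGGCCC) start at positions 43, 111.
ApaI cuts after base 5 of each site (before the last base), so after positions 47, 115.
HindIII sites (AAGCTT) start at positions 51, 71.
HindIII cuts after the first base of each site, so after positions 51, 71.
Combined cut positions: 47, 51, 71, 115.
Linear molecule, 4 cuts → 5 fragments:
  1–47 → 47 bp
  48–51 → 4 bp
  52–71 → 20 bp
  72–115 → 44 bp
  116–152 → 37 bp
Sorted largest to smallest: 47, 44, 37, 20, 4 bp.

47, 44, 37, 20, 4 bp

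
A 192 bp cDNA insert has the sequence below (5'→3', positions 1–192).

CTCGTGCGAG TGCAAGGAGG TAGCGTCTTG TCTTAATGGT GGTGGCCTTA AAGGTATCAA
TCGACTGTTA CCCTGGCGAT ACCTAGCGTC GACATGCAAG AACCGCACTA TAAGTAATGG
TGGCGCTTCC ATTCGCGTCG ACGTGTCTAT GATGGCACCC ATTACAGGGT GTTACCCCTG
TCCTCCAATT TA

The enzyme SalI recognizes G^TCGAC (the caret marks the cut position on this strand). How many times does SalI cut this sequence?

2

GTCGAC occurs starting at positions 88, 137.
SalI cuts at 2 sites.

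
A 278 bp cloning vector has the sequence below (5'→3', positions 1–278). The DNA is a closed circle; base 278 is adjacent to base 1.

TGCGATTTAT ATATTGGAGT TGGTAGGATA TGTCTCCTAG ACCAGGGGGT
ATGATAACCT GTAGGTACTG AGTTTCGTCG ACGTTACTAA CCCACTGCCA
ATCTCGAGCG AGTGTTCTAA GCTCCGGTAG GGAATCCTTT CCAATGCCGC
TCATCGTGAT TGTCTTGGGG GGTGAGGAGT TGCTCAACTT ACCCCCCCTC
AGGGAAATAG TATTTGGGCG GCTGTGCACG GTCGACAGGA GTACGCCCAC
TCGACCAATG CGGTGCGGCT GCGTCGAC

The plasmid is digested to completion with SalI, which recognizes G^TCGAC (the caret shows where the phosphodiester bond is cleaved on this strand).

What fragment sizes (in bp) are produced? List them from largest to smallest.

154, 82, 42 bp

SalI sites (GTCGAC) start at positions 77, 231, 273.
SalI cuts after the first base of each site, so after positions 77, 231, 273.
Circular molecule, 3 cuts → 3 fragments:
  78–231 → 154 bp
  232–273 → 42 bp
  274–278 then 1–77 → 5 + 77 = 82 bp
Sorted largest to smallest: 154, 82, 42 bp.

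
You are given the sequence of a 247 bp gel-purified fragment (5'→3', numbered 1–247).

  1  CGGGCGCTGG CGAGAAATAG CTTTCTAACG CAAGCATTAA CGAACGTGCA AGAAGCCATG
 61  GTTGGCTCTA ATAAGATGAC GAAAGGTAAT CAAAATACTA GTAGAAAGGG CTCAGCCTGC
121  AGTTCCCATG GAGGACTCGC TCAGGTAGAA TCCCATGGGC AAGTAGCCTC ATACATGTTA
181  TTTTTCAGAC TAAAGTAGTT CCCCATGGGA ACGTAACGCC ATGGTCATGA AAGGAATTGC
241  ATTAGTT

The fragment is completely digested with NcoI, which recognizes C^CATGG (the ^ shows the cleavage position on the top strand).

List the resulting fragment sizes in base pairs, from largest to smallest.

70, 56, 50, 28, 27, 16 bp

NcoI sites (CCATGG) start at positions 56, 126, 153, 203, 219.
NcoI cuts after the first base of each site, so after positions 56, 126, 153, 203, 219.
Linear molecule, 5 cuts → 6 fragments:
  1–56 → 56 bp
  57–126 → 70 bp
  127–153 → 27 bp
  154–203 → 50 bp
  204–219 → 16 bp
  220–247 → 28 bp
Sorted largest to smallest: 70, 56, 50, 28, 27, 16 bp.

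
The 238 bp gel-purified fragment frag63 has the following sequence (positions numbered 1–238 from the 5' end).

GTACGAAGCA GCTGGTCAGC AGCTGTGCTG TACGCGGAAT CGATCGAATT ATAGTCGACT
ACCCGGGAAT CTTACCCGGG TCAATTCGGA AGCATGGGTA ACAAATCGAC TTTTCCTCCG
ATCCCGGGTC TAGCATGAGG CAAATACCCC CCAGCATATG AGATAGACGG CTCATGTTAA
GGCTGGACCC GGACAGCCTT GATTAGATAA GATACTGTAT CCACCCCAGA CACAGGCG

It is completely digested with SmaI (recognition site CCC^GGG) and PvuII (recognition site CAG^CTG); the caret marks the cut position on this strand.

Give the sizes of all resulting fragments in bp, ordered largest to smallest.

113, 48, 42, 13, 11, 11 bp

SmaI sites (CCCGGG) start at positions 62, 75, 123.
SmaI cuts after base 3 of each site, so after positions 64, 77, 125.
PvuII sites (CAGCTG) start at positions 9, 20.
PvuII cuts after base 3 of each site, so after positions 11, 22.
Combined cut positions: 11, 22, 64, 77, 125.
Linear molecule, 5 cuts → 6 fragments:
  1–11 → 11 bp
  12–22 → 11 bp
  23–64 → 42 bp
  65–77 → 13 bp
  78–125 → 48 bp
  126–238 → 113 bp
Sorted largest to smallest: 113, 48, 42, 13, 11, 11 bp.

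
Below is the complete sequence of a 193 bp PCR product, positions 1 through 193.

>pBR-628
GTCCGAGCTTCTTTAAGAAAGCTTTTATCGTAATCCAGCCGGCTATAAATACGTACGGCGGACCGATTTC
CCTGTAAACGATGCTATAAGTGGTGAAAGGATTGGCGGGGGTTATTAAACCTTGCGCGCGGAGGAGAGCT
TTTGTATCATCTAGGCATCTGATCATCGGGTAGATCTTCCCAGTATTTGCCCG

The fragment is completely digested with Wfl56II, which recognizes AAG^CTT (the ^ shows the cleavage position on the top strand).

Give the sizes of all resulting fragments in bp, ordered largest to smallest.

172, 21 bp

The Wfl56II site (AAGCTT) starts at position 19.
Wfl56II cuts after base 3 of each site, so after position 21.
Linear molecule, 1 cut → 2 fragments:
  1–21 → 21 bp
  22–193 → 172 bp
Sorted largest to smallest: 172, 21 bp.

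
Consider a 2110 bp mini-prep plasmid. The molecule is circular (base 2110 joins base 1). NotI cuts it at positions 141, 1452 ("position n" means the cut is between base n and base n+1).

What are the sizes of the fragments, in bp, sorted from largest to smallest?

Circular molecule, 2 cuts → 2 fragments:
  1452 − 141 = 1311 bp
  wrap: 2110 − 1452 + 141 = 799 bp
Sorted largest to smallest: 1311, 799 bp.

1311, 799 bp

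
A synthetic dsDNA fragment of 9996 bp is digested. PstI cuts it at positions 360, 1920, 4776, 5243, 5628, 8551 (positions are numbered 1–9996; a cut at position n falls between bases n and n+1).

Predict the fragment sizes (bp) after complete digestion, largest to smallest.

2923, 2856, 1560, 1445, 467, 385, 360 bp

Linear molecule, 6 cuts → 7 fragments:
  360 − 0 = 360 bp
  1920 − 360 = 1560 bp
  4776 − 1920 = 2856 bp
  5243 − 4776 = 467 bp
  5628 − 5243 = 385 bp
  8551 − 5628 = 2923 bp
  9996 − 8551 = 1445 bp
Sorted largest to smallest: 2923, 2856, 1560, 1445, 467, 385, 360 bp.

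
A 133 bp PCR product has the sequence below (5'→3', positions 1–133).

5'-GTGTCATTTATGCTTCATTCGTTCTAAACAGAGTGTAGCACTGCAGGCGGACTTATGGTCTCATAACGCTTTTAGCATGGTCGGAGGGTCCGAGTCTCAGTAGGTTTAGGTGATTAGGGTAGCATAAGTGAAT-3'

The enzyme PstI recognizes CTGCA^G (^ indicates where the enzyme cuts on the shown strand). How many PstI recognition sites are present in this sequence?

CTGCAG occurs starting at position 41.
PstI cuts at 1 site.

1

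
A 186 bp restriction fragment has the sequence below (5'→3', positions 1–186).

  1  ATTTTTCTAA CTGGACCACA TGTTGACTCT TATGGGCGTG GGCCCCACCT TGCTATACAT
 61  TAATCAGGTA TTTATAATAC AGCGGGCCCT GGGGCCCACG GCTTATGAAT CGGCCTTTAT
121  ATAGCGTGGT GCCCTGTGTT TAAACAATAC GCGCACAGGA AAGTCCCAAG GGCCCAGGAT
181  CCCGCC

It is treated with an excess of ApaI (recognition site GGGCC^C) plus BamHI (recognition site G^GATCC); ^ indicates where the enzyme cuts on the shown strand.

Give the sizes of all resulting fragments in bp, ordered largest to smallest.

78, 44, 44, 9, 8, 3 bp

ApaI sites (GGGCCC) start at positions 40, 84, 92, 170.
ApaI cuts after base 5 of each site (before the last base), so after positions 44, 88, 96, 174.
The BamHI site (GGATCC) starts at position 177.
BamHI cuts after the first base of each site, so after position 177.
Combined cut positions: 44, 88, 96, 174, 177.
Linear molecule, 5 cuts → 6 fragments:
  1–44 → 44 bp
  45–88 → 44 bp
  89–96 → 8 bp
  97–174 → 78 bp
  175–177 → 3 bp
  178–186 → 9 bp
Sorted largest to smallest: 78, 44, 44, 9, 8, 3 bp.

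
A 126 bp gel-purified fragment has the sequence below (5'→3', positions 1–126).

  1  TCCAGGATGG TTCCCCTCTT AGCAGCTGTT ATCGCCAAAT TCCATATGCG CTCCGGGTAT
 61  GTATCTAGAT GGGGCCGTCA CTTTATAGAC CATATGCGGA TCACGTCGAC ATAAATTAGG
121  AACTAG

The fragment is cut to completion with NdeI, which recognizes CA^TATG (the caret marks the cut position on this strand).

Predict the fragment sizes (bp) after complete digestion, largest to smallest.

48, 44, 34 bp

NdeI sites (CATATG) start at positions 43, 91.
NdeI cuts after base 2 of each site, so after positions 44, 92.
Linear molecule, 2 cuts → 3 fragments:
  1–44 → 44 bp
  45–92 → 48 bp
  93–126 → 34 bp
Sorted largest to smallest: 48, 44, 34 bp.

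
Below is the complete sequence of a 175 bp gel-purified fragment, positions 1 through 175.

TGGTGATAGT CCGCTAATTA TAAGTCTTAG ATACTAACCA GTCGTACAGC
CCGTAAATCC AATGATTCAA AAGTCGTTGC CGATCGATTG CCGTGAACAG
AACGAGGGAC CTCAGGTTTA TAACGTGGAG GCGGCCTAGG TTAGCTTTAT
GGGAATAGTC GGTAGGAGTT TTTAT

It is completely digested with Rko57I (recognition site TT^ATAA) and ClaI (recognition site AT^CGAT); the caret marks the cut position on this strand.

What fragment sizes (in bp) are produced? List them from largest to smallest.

65, 56, 35, 19 bp

Rko57I sites (TTATAA) start at positions 18, 118.
Rko57I cuts after base 2 of each site, so after positions 19, 119.
The ClaI site (ATCGAT) starts at position 83.
ClaI cuts after base 2 of each site, so after position 84.
Combined cut positions: 19, 84, 119.
Linear molecule, 3 cuts → 4 fragments:
  1–19 → 19 bp
  20–84 → 65 bp
  85–119 → 35 bp
  120–175 → 56 bp
Sorted largest to smallest: 65, 56, 35, 19 bp.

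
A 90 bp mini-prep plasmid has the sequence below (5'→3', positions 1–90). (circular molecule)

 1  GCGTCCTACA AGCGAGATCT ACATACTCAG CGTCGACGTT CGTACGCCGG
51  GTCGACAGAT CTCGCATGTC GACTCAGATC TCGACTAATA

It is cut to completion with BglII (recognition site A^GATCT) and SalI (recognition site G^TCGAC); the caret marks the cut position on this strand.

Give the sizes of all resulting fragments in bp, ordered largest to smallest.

BglII sites (AGATCT) start at positions 15, 57, 76.
BglII cuts after the first base of each site, so after positions 15, 57, 76.
SalI sites (GTCGAC) start at positions 32, 51, 68.
SalI cuts after the first base of each site, so after positions 32, 51, 68.
Combined cut positions: 15, 32, 51, 57, 68, 76.
Circular molecule, 6 cuts → 6 fragments:
  16–32 → 17 bp
  33–51 → 19 bp
  52–57 → 6 bp
  58–68 → 11 bp
  69–76 → 8 bp
  77–90 then 1–15 → 14 + 15 = 29 bp
Sorted largest to smallest: 29, 19, 17, 11, 8, 6 bp.

29, 19, 17, 11, 8, 6 bp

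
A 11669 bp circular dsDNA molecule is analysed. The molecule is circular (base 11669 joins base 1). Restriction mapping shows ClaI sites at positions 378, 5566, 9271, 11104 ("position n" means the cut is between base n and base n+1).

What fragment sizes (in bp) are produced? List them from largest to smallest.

Circular molecule, 4 cuts → 4 fragments:
  5566 − 378 = 5188 bp
  9271 − 5566 = 3705 bp
  11104 − 9271 = 1833 bp
  wrap: 11669 − 11104 + 378 = 943 bp
Sorted largest to smallest: 5188, 3705, 1833, 943 bp.

5188, 3705, 1833, 943 bp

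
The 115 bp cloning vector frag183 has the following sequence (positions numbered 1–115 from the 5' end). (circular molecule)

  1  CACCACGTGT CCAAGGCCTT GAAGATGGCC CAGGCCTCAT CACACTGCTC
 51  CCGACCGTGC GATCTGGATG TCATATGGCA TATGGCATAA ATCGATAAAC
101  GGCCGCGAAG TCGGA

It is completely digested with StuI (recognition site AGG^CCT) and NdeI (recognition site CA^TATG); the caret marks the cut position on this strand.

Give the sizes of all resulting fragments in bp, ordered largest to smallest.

StuI sites (AGGCCT) start at positions 14, 32.
StuI cuts after base 3 of each site, so after positions 16, 34.
NdeI sites (CATATG) start at positions 72, 79.
NdeI cuts after base 2 of each site, so after positions 73, 80.
Combined cut positions: 16, 34, 73, 80.
Circular molecule, 4 cuts → 4 fragments:
  17–34 → 18 bp
  35–73 → 39 bp
  74–80 → 7 bp
  81–115 then 1–16 → 35 + 16 = 51 bp
Sorted largest to smallest: 51, 39, 18, 7 bp.

51, 39, 18, 7 bp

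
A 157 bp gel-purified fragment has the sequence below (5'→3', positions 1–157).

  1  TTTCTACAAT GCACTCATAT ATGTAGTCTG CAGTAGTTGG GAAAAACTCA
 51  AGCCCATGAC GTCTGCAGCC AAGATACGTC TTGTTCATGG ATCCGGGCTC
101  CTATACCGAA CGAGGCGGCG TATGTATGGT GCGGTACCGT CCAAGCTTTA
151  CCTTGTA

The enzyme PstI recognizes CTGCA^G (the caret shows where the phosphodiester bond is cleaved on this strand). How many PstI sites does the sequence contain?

2

CTGCAG occurs starting at positions 28, 63.
PstI cuts at 2 sites.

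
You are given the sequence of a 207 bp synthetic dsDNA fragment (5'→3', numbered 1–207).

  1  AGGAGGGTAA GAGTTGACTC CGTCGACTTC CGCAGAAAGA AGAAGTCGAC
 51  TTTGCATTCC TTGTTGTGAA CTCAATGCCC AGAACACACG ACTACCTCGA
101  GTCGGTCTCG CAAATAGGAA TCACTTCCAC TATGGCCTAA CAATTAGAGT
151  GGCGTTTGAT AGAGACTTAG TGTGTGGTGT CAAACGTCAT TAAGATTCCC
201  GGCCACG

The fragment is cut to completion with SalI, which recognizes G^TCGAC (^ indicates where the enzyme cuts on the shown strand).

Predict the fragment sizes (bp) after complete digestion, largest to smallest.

162, 23, 22 bp

SalI sites (GTCGAC) start at positions 22, 45.
SalI cuts after the first base of each site, so after positions 22, 45.
Linear molecule, 2 cuts → 3 fragments:
  1–22 → 22 bp
  23–45 → 23 bp
  46–207 → 162 bp
Sorted largest to smallest: 162, 23, 22 bp.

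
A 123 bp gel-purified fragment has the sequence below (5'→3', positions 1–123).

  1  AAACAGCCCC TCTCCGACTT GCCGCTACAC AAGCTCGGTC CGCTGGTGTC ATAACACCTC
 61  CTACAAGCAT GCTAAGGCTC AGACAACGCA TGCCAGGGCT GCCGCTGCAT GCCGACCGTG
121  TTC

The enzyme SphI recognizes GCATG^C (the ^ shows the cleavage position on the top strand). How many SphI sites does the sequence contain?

GCATGC occurs starting at positions 67, 88, 107.
SphI cuts at 3 sites.

3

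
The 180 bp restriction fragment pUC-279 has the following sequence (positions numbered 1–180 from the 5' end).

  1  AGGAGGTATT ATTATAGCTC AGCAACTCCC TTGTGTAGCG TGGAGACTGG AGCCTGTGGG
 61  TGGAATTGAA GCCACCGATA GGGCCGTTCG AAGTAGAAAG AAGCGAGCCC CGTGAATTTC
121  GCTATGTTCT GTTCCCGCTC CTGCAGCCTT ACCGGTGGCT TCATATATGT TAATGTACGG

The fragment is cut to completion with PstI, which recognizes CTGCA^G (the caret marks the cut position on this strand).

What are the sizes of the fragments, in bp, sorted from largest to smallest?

145, 35 bp

The PstI site (CTGCAG) starts at position 141.
PstI cuts after base 5 of each site (before the last base), so after position 145.
Linear molecule, 1 cut → 2 fragments:
  1–145 → 145 bp
  146–180 → 35 bp
Sorted largest to smallest: 145, 35 bp.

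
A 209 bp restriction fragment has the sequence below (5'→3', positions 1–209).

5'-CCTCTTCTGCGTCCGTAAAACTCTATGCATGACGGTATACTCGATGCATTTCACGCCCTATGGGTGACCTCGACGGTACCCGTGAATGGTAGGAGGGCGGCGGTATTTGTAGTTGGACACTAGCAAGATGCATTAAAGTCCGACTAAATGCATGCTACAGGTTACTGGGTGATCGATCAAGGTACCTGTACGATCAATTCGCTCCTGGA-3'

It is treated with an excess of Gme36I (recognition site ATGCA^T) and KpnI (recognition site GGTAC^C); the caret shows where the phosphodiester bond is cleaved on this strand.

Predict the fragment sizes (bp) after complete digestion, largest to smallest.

Gme36I sites (ATGCAT) start at positions 25, 44, 128, 148.
Gme36I cuts after base 5 of each site (before the last base), so after positions 29, 48, 132, 152.
KpnI sites (GGTACC) start at positions 75, 181.
KpnI cuts after base 5 of each site (before the last base), so after positions 79, 185.
Combined cut positions: 29, 48, 79, 132, 152, 185.
Linear molecule, 6 cuts → 7 fragments:
  1–29 → 29 bp
  30–48 → 19 bp
  49–79 → 31 bp
  80–132 → 53 bp
  133–152 → 20 bp
  153–185 → 33 bp
  186–209 → 24 bp
Sorted largest to smallest: 53, 33, 31, 29, 24, 20, 19 bp.

53, 33, 31, 29, 24, 20, 19 bp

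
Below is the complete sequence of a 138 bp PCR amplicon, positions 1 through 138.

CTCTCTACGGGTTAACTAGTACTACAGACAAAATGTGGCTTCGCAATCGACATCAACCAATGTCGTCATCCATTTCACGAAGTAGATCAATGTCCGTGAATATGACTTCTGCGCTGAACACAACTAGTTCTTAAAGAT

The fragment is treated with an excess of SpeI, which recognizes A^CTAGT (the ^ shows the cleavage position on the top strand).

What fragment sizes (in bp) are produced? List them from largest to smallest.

SpeI sites (ACTAGT) start at positions 15, 123.
SpeI cuts after the first base of each site, so after positions 15, 123.
Linear molecule, 2 cuts → 3 fragments:
  1–15 → 15 bp
  16–123 → 108 bp
  124–138 → 15 bp
Sorted largest to smallest: 108, 15, 15 bp.

108, 15, 15 bp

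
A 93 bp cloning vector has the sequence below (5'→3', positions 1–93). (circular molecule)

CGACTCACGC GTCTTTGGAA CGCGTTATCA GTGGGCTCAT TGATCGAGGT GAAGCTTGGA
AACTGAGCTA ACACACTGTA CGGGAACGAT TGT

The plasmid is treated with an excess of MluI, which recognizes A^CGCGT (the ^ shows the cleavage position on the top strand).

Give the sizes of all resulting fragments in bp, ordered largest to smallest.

80, 13 bp

MluI sites (ACGCGT) start at positions 7, 20.
MluI cuts after the first base of each site, so after positions 7, 20.
Circular molecule, 2 cuts → 2 fragments:
  8–20 → 13 bp
  21–93 then 1–7 → 73 + 7 = 80 bp
Sorted largest to smallest: 80, 13 bp.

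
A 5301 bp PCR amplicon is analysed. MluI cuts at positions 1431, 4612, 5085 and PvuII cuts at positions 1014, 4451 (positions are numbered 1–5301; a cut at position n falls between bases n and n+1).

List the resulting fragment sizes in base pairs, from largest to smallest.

3020, 1014, 473, 417, 216, 161 bp

Combined cut positions (sorted): 1014, 1431, 4451, 4612, 5085.
Linear molecule, 5 cuts → 6 fragments:
  1014 − 0 = 1014 bp
  1431 − 1014 = 417 bp
  4451 − 1431 = 3020 bp
  4612 − 4451 = 161 bp
  5085 − 4612 = 473 bp
  5301 − 5085 = 216 bp
Sorted largest to smallest: 3020, 1014, 473, 417, 216, 161 bp.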